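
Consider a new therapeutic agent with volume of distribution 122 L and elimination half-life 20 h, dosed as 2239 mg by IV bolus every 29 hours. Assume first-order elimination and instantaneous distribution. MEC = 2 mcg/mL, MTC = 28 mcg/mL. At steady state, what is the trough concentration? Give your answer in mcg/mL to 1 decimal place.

Over one 29-h interval, 29/20 ≈ 1.45 half-lives elapse, leaving f ≈ 0.3660 of each dose.
At steady state, accumulation factor R = 1/(1 − e^(−kτ)) ≈ 1.5773.
Each bolus raises the concentration by D/Vd = 2239/122 ≈ 18.352 mcg/mL.
Steady-state peak Cmax,ss = C₀·R ≈ 18.352 × 1.5773 ≈ 28.947 mcg/mL.
Steady-state trough Cmin,ss = Cmax,ss·f ≈ 28.947 × 0.3660 ≈ 10.595 mcg/mL.
Trough 10.6 mcg/mL vs MEC 2 mcg/mL: adequate.

10.6 mcg/mL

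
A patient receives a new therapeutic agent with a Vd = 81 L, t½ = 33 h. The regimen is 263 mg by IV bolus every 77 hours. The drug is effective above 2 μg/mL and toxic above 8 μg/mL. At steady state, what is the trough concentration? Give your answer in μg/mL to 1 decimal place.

0.8 μg/mL

k = ln2/t½ = ln2/33 ≈ 0.021004 h⁻¹; fraction remaining f = e^(−kτ) = e^(−0.021004×77) ≈ 0.1984.
Accumulation ratio R = 1/(1 − f) ≈ 1/0.8016 ≈ 1.2475.
Each bolus raises the concentration by D/Vd = 263/81 ≈ 3.247 μg/mL.
Cmax,ss = C₀/(1 − f) ≈ 3.247/0.8016 ≈ 4.051 μg/mL.
One interval later, Cmin,ss = Cmax,ss·e^(−kτ) ≈ 4.051 × 0.1984 ≈ 0.804 μg/mL.
Trough 0.8 μg/mL vs MEC 2 μg/mL: subtherapeutic.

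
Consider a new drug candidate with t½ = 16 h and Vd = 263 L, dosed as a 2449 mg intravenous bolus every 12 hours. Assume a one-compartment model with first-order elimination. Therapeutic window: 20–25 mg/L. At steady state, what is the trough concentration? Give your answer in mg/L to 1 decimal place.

13.7 mg/L

k = ln2/t½ = ln2/16 ≈ 0.043322 h⁻¹; fraction remaining f = e^(−kτ) = e^(−0.043322×12) ≈ 0.5946.
At steady state, accumulation factor R = 1/(1 − e^(−kτ)) ≈ 2.4667.
Each bolus raises the concentration by D/Vd = 2449/263 ≈ 9.312 mg/L.
Cmax,ss = C₀/(1 − f) ≈ 9.312/0.4054 ≈ 22.970 mg/L.
One interval later, Cmin,ss = Cmax,ss·e^(−kτ) ≈ 22.970 × 0.5946 ≈ 13.658 mg/L.
Trough 13.7 mg/L vs MEC 20 mg/L: subtherapeutic.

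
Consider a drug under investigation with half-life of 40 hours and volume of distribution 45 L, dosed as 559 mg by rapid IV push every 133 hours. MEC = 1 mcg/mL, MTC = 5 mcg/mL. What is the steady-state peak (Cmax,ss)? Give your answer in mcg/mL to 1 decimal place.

13.8 mcg/mL

τ/t½ = 133/40 ≈ 3.325, so fraction remaining f = (1/2)^(133/40) ≈ 0.0998.
At steady state, accumulation factor R = 1/(1 − e^(−kτ)) ≈ 1.1109.
Each bolus raises the concentration by D/Vd = 559/45 ≈ 12.422 mcg/mL.
Steady-state peak Cmax,ss = C₀·R ≈ 12.422 × 1.1109 ≈ 13.800 mcg/mL.
Peak 13.8 mcg/mL vs MTC 5 mcg/mL: exceeds toxic threshold.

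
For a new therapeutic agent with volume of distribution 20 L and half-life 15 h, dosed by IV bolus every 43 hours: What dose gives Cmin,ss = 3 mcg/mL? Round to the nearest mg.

378 mg

τ/t½ = 43/15 ≈ 2.8667, so f = (1/2)^(43/15) ≈ 0.137103.
Cmin,ss = (D/Vd)·f/(1−f), so D = Cmin,ss·Vd·(1−f)/f.
D = 3 × 20 × (1−f)/f ≈ 3 × 20 × 6.29379 ≈ 377.63 mg.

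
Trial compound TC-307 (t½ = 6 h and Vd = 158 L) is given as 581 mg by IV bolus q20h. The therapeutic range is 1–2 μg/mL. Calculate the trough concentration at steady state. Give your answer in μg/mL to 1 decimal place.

τ/t½ = 20/6 ≈ 3.3333, so fraction remaining f = (1/2)^(20/6) ≈ 0.0992.
At steady state, accumulation factor R = 1/(1 − e^(−kτ)) ≈ 1.1101.
Each bolus raises the concentration by D/Vd = 581/158 ≈ 3.677 μg/mL.
Cmax,ss = C₀/(1 − f) ≈ 3.677/0.9008 ≈ 4.082 μg/mL.
Steady-state trough Cmin,ss = Cmax,ss·f ≈ 4.082 × 0.0992 ≈ 0.405 μg/mL.
Trough 0.4 μg/mL vs MEC 1 μg/mL: subtherapeutic.

0.4 μg/mL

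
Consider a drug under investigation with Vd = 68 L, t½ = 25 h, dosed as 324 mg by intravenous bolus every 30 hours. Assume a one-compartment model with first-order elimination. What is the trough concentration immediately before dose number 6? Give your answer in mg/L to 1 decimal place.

3.6 mg/L

f = (1/2)^(τ/t½) = (1/2)^(30/25) ≈ 0.4353.
C₀ = D/Vd = 324/68 ≈ 4.765 mg/L.
Before the 6th dose, 5 doses have been given. Superposition: Cmin = C₀·(f + f² + … + f^5).
≈ 4.765 × (0.4353 + 0.1895 + 0.0825 + 0.0359 + 0.0156) ≈ 4.765 × 0.7588 ≈ 3.616 mg/L.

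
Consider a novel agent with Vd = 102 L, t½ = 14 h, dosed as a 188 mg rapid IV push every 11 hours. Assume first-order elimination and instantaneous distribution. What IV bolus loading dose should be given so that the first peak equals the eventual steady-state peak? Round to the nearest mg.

f = (1/2)^(11/14) ≈ 0.580065; accumulation ratio R = 1/(1−f) ≈ 2.38132.
Loading dose to hit Cmax,ss on first dose: D_load = D_maint·R ≈ 188 × 2.38132 ≈ 447.69 mg.

448 mg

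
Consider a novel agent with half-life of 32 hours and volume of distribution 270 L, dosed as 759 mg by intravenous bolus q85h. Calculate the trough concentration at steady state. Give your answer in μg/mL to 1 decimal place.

0.5 μg/mL

τ/t½ = 85/32 ≈ 2.6562, so fraction remaining f = (1/2)^(85/32) ≈ 0.1586.
Each bolus raises the concentration by D/Vd = 759/270 ≈ 2.811 μg/mL.
Steady-state trough Cmin,ss = C₀·f/(1−f) ≈ 2.811 × 0.1586/0.8414 ≈ 0.530 μg/mL.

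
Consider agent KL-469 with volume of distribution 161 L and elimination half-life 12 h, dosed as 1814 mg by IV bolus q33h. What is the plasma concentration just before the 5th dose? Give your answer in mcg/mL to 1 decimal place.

f = (1/2)^(τ/t½) = (1/2)^(33/12) ≈ 0.1487.
C₀ = D/Vd = 1814/161 ≈ 11.267 mcg/mL.
Before the 5th dose, 4 doses have been given. Superposition: Cmin = C₀·(f + f² + … + f^4).
≈ 11.267 × (0.1487 + 0.0221 + 0.0033 + 0.0005) ≈ 11.267 × 0.1746 ≈ 1.967 mcg/mL.

2.0 mcg/mL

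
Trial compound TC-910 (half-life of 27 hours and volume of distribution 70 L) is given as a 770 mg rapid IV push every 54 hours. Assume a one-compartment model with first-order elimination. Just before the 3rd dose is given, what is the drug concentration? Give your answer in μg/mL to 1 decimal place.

f = (1/2)^(τ/t½) = (1/2)^(54/27) ≈ 0.2500.
C₀ = D/Vd = 770/70 ≈ 11.000 μg/mL.
Before the 3rd dose, 2 doses have been given. Superposition: Cmin = C₀·(f + f²).
≈ 11.000 × (0.2500 + 0.0625) ≈ 11.000 × 0.3125 ≈ 3.438 μg/mL.

3.4 μg/mL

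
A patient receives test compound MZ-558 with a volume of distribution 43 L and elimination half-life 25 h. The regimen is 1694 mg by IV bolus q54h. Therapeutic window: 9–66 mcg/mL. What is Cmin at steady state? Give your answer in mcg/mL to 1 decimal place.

τ/t½ = 54/25 ≈ 2.16, so fraction remaining f = (1/2)^(54/25) ≈ 0.2238.
Single-dose peak C₀ = D/Vd = 1694/43 ≈ 39.395 mcg/mL.
Steady-state trough Cmin,ss = C₀·f/(1−f) ≈ 39.395 × 0.2238/0.7762 ≈ 11.359 mcg/mL.
Trough 11.4 mcg/mL vs MEC 9 mcg/mL: adequate.

11.4 mcg/mL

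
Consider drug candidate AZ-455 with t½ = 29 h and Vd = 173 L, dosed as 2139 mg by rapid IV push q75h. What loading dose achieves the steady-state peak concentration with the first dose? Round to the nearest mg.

f = (1/2)^(75/29) ≈ 0.166523; accumulation ratio R = 1/(1−f) ≈ 1.19979.
Loading dose to hit Cmax,ss on first dose: D_load = D_maint·R ≈ 2139 × 1.19979 ≈ 2566.35 mg.

2566 mg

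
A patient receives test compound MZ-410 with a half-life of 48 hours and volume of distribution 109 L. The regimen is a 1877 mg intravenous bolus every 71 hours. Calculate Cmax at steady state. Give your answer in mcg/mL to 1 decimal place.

26.9 mcg/mL

τ/t½ = 71/48 ≈ 1.4792, so fraction remaining f = (1/2)^(71/48) ≈ 0.3587.
At steady state, accumulation factor R = 1/(1 − e^(−kτ)) ≈ 1.5593.
Single-dose peak C₀ = D/Vd = 1877/109 ≈ 17.220 mcg/mL.
Cmax,ss = C₀/(1 − f) ≈ 17.220/0.6413 ≈ 26.852 mcg/mL.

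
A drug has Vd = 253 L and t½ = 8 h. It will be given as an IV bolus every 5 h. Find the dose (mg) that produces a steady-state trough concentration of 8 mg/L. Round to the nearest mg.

τ/t½ = 5/8 ≈ 0.625, so f = (1/2)^(5/8) ≈ 0.648420.
Cmin,ss = (D/Vd)·f/(1−f), so D = Cmin,ss·Vd·(1−f)/f.
D = 8 × 253 × (1−f)/f ≈ 8 × 253 × 0.54221 ≈ 1097.43 mg.

1097 mg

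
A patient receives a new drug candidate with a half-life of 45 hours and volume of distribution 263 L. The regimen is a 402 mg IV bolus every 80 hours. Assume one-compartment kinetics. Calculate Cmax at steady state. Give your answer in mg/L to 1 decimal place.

k = ln2/t½ = ln2/45 ≈ 0.015403 h⁻¹; fraction remaining f = e^(−kτ) = e^(−0.015403×80) ≈ 0.2916.
At steady state, accumulation factor R = 1/(1 − e^(−kτ)) ≈ 1.4116.
Each bolus raises the concentration by D/Vd = 402/263 ≈ 1.529 mg/L.
Steady-state peak Cmax,ss = C₀·R ≈ 1.529 × 1.4116 ≈ 2.158 mg/L.

2.2 mg/L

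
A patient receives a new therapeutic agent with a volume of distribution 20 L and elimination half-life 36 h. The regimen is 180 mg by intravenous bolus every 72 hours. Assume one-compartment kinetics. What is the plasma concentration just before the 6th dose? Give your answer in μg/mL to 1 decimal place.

f = (1/2)^(τ/t½) = (1/2)^(72/36) ≈ 0.2500.
C₀ = D/Vd = 180/20 ≈ 9.000 μg/mL.
Before the 6th dose, 5 doses have been given. Superposition: Cmin = C₀·(f + f² + … + f^5).
≈ 9.000 × (0.2500 + 0.0625 + 0.0156 + 0.0039 + 0.0010) ≈ 9.000 × 0.3330 ≈ 2.997 μg/mL.

3.0 μg/mL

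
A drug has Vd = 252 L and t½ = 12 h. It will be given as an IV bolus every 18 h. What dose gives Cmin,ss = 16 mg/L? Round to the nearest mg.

τ/t½ = 18/12 ≈ 1.5, so f = (1/2)^(18/12) ≈ 0.353553.
Cmin,ss = (D/Vd)·f/(1−f), so D = Cmin,ss·Vd·(1−f)/f.
D = 16 × 252 × (1−f)/f ≈ 16 × 252 × 1.82843 ≈ 7372.23 mg.

7372 mg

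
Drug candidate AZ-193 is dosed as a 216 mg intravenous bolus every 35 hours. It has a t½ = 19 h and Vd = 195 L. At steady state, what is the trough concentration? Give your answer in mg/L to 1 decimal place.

k = ln2/t½ = ln2/19 ≈ 0.036481 h⁻¹; fraction remaining f = e^(−kτ) = e^(−0.036481×35) ≈ 0.2789.
At steady state, accumulation factor R = 1/(1 − e^(−kτ)) ≈ 1.3868.
Each bolus raises the concentration by D/Vd = 216/195 ≈ 1.108 mg/L.
Steady-state peak Cmax,ss = C₀·R ≈ 1.108 × 1.3868 ≈ 1.537 mg/L.
Steady-state trough Cmin,ss = Cmax,ss·f ≈ 1.537 × 0.2789 ≈ 0.429 mg/L.

0.4 mg/L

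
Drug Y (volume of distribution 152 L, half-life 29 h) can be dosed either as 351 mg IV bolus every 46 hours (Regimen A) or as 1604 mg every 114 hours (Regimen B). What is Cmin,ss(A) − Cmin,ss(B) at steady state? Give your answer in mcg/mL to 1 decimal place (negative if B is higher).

0.4 mcg/mL

Regimen A: f = (1/2)^(46/29) ≈ 0.3330; Cmin,ss = (351/152)·f/(1−f) ≈ 1.153 mcg/mL.
Regimen B: f = (1/2)^(114/29) ≈ 0.0656; Cmin,ss = (1604/152)·f/(1−f) ≈ 0.741 mcg/mL.
Difference ≈ 1.153 − 0.741 ≈ 0.412 mcg/mL.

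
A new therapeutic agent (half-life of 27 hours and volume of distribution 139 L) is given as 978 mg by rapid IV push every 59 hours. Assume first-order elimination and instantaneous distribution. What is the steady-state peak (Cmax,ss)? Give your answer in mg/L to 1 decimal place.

k = ln2/t½ = ln2/27 ≈ 0.025672 h⁻¹; fraction remaining f = e^(−kτ) = e^(−0.025672×59) ≈ 0.2199.
At steady state, accumulation factor R = 1/(1 − e^(−kτ)) ≈ 1.2819.
Single-dose peak C₀ = D/Vd = 978/139 ≈ 7.036 mg/L.
Cmax,ss = C₀/(1 − f) ≈ 7.036/0.7801 ≈ 9.019 mg/L.

9.0 mg/L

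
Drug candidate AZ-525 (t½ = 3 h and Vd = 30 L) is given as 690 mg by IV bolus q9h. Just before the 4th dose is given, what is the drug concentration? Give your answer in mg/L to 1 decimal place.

3.3 mg/L

f = (1/2)^(τ/t½) = (1/2)^(9/3) ≈ 0.1250.
C₀ = D/Vd = 690/30 ≈ 23.000 mg/L.
Before the 4th dose, 3 doses have been given. Superposition: Cmin = C₀·(f + f² + … + f^3).
≈ 23.000 × (0.1250 + 0.0156 + 0.0020) ≈ 23.000 × 0.1426 ≈ 3.280 mg/L.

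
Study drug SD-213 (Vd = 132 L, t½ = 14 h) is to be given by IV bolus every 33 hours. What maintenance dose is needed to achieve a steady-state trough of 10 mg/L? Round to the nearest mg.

τ/t½ = 33/14 ≈ 2.3571, so f = (1/2)^(33/14) ≈ 0.195177.
Cmin,ss = (D/Vd)·f/(1−f), so D = Cmin,ss·Vd·(1−f)/f.
D = 10 × 132 × (1−f)/f ≈ 10 × 132 × 4.12355 ≈ 5443.09 mg.

5443 mg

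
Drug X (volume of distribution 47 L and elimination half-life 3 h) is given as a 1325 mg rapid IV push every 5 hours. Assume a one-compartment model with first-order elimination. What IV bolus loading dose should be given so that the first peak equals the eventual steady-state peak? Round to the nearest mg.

1934 mg

f = (1/2)^(5/3) ≈ 0.314980; accumulation ratio R = 1/(1−f) ≈ 1.45981.
Loading dose to hit Cmax,ss on first dose: D_load = D_maint·R ≈ 1325 × 1.45981 ≈ 1934.25 mg.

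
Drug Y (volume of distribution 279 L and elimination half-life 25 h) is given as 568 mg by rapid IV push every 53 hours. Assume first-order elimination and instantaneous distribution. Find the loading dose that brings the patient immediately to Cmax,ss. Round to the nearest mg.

f = (1/2)^(53/25) ≈ 0.230047; accumulation ratio R = 1/(1−f) ≈ 1.29878.
Loading dose to hit Cmax,ss on first dose: D_load = D_maint·R ≈ 568 × 1.29878 ≈ 737.71 mg.

738 mg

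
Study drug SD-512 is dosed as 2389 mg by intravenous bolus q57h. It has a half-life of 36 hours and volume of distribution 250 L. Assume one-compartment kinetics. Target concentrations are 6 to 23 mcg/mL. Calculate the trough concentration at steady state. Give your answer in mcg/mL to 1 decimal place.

Over one 57-h interval, 57/36 ≈ 1.5833 half-lives elapse, leaving f ≈ 0.3337 of each dose.
At steady state, accumulation factor R = 1/(1 − e^(−kτ)) ≈ 1.5008.
Each bolus raises the concentration by D/Vd = 2389/250 ≈ 9.556 mcg/mL.
Cmax,ss = C₀/(1 − f) ≈ 9.556/0.6663 ≈ 14.342 mcg/mL.
Steady-state trough Cmin,ss = Cmax,ss·f ≈ 14.342 × 0.3337 ≈ 4.786 mcg/mL.
Trough 4.8 mcg/mL vs MEC 6 mcg/mL: subtherapeutic.

4.8 mcg/mL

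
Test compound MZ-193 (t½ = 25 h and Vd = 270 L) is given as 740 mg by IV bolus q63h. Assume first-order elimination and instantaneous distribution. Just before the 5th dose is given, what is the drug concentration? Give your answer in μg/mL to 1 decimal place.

f = (1/2)^(τ/t½) = (1/2)^(63/25) ≈ 0.1743.
C₀ = D/Vd = 740/270 ≈ 2.741 μg/mL.
Before the 5th dose, 4 doses have been given. Superposition: Cmin = C₀·(f + f² + … + f^4).
≈ 2.741 × (0.1743 + 0.0304 + 0.0053 + 0.0009) ≈ 2.741 × 0.2109 ≈ 0.578 μg/mL.

0.6 μg/mL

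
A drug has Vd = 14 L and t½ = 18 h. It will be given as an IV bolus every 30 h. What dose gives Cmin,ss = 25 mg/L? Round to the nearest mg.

761 mg

τ/t½ = 30/18 ≈ 1.6667, so f = (1/2)^(30/18) ≈ 0.314980.
Cmin,ss = (D/Vd)·f/(1−f), so D = Cmin,ss·Vd·(1−f)/f.
D = 25 × 14 × (1−f)/f ≈ 25 × 14 × 2.17480 ≈ 761.18 mg.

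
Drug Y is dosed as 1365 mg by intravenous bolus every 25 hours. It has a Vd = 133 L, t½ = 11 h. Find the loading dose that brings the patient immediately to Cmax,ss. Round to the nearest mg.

1721 mg

f = (1/2)^(25/11) ≈ 0.206938; accumulation ratio R = 1/(1−f) ≈ 1.26094.
Loading dose to hit Cmax,ss on first dose: D_load = D_maint·R ≈ 1365 × 1.26094 ≈ 1721.18 mg.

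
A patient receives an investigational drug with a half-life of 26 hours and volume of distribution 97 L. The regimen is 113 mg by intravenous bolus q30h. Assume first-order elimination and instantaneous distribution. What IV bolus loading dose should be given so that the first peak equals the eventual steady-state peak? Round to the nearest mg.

f = (1/2)^(30/26) ≈ 0.449425; accumulation ratio R = 1/(1−f) ≈ 1.81628.
Loading dose to hit Cmax,ss on first dose: D_load = D_maint·R ≈ 113 × 1.81628 ≈ 205.24 mg.

205 mg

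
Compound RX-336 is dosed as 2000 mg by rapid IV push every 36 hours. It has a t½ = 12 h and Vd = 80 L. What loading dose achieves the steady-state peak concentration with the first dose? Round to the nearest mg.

2286 mg

f = (1/2)^(36/12) ≈ 0.125000; accumulation ratio R = 1/(1−f) ≈ 1.14286.
Loading dose to hit Cmax,ss on first dose: D_load = D_maint·R ≈ 2000 × 1.14286 ≈ 2285.72 mg.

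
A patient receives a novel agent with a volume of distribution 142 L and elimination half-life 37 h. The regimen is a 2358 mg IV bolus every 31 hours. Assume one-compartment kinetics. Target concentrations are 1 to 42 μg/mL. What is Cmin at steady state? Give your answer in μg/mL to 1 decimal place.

21.1 μg/mL

τ/t½ = 31/37 ≈ 0.83784, so fraction remaining f = (1/2)^(31/37) ≈ 0.5595.
Single-dose peak C₀ = D/Vd = 2358/142 ≈ 16.606 μg/mL.
Steady-state trough Cmin,ss = C₀·f/(1−f) ≈ 16.606 × 0.5595/0.4405 ≈ 21.092 μg/mL.
Trough 21.1 μg/mL vs MEC 1 μg/mL: adequate.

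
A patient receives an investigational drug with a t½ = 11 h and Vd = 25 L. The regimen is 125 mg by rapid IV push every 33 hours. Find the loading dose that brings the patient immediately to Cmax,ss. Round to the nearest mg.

143 mg

f = (1/2)^(33/11) ≈ 0.125000; accumulation ratio R = 1/(1−f) ≈ 1.14286.
Loading dose to hit Cmax,ss on first dose: D_load = D_maint·R ≈ 125 × 1.14286 ≈ 142.86 mg.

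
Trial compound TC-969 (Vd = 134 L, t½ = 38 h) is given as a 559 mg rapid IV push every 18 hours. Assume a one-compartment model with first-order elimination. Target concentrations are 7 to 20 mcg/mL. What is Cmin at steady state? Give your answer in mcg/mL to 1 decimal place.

τ/t½ = 18/38 ≈ 0.47368, so fraction remaining f = (1/2)^(18/38) ≈ 0.7201.
Each bolus raises the concentration by D/Vd = 559/134 ≈ 4.172 mcg/mL.
Steady-state trough Cmin,ss = C₀·f/(1−f) ≈ 4.172 × 0.7201/0.2799 ≈ 10.733 mcg/mL.
Trough 10.7 mcg/mL vs MEC 7 mcg/mL: adequate.

10.7 mcg/mL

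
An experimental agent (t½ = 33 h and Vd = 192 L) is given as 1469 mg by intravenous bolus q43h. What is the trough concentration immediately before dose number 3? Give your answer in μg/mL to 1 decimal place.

4.4 μg/mL

f = (1/2)^(τ/t½) = (1/2)^(43/33) ≈ 0.4053.
C₀ = D/Vd = 1469/192 ≈ 7.651 μg/mL.
Before the 3rd dose, 2 doses have been given. Superposition: Cmin = C₀·(f + f²).
≈ 7.651 × (0.4053 + 0.1643) ≈ 7.651 × 0.5696 ≈ 4.358 μg/mL.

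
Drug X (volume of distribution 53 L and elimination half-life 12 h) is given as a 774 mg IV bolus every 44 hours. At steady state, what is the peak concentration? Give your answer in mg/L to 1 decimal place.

15.9 mg/L

k = ln2/t½ = ln2/12 ≈ 0.057762 h⁻¹; fraction remaining f = e^(−kτ) = e^(−0.057762×44) ≈ 0.0787.
Accumulation ratio R = 1/(1 − f) ≈ 1/0.9213 ≈ 1.0854.
Single-dose peak C₀ = D/Vd = 774/53 ≈ 14.604 mg/L.
Steady-state peak Cmax,ss = C₀·R ≈ 14.604 × 1.0854 ≈ 15.851 mg/L.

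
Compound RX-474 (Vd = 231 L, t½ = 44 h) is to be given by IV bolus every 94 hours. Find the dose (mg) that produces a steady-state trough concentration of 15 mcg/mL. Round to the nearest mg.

11769 mg

τ/t½ = 94/44 ≈ 2.1364, so f = (1/2)^(94/44) ≈ 0.227452.
Cmin,ss = (D/Vd)·f/(1−f), so D = Cmin,ss·Vd·(1−f)/f.
D = 15 × 231 × (1−f)/f ≈ 15 × 231 × 3.39653 ≈ 11768.98 mg.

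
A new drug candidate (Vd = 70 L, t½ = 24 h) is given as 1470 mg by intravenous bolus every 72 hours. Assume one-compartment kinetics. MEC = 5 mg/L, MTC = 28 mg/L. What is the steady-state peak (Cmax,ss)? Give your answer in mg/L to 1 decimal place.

τ = 72 h = 3 half-lives, so f = (1/2)^3 = 0.125.
Accumulation ratio R = 1/(1 − f) = 1/0.875 = 8/7.
Single-dose peak C₀ = D/Vd = 1470/70 = 21 mg/L.
Steady-state peak Cmax,ss = C₀·R = 21 × 8/7 ≈ 24.000 mg/L.
Peak 24.0 mg/L vs MTC 28 mg/L: below toxic threshold.

24.0 mg/L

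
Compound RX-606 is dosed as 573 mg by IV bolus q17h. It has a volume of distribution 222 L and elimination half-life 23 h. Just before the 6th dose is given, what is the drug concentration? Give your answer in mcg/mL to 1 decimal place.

f = (1/2)^(τ/t½) = (1/2)^(17/23) ≈ 0.5991.
C₀ = D/Vd = 573/222 ≈ 2.581 mcg/mL.
Before the 6th dose, 5 doses have been given. Superposition: Cmin = C₀·(f + f² + … + f^5).
≈ 2.581 × (0.5991 + 0.3589 + 0.2150 + 0.1288 + 0.0772) ≈ 2.581 × 1.3790 ≈ 3.559 mcg/mL.

3.6 mcg/mL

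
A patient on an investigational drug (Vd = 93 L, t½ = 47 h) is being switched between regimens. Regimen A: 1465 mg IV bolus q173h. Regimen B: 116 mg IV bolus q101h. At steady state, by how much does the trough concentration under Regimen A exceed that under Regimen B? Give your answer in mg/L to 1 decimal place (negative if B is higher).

Regimen A: f = (1/2)^(173/47) ≈ 0.0780; Cmin,ss = (1465/93)·f/(1−f) ≈ 1.333 mg/L.
Regimen B: f = (1/2)^(101/47) ≈ 0.2255; Cmin,ss = (116/93)·f/(1−f) ≈ 0.363 mg/L.
Difference ≈ 1.333 − 0.363 ≈ 0.970 mg/L.

1.0 mg/L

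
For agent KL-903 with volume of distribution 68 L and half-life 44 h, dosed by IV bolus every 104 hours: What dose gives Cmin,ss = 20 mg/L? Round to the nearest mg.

5639 mg

τ/t½ = 104/44 ≈ 2.3636, so f = (1/2)^(104/44) ≈ 0.194301.
Cmin,ss = (D/Vd)·f/(1−f), so D = Cmin,ss·Vd·(1−f)/f.
D = 20 × 68 × (1−f)/f ≈ 20 × 68 × 4.14665 ≈ 5639.44 mg.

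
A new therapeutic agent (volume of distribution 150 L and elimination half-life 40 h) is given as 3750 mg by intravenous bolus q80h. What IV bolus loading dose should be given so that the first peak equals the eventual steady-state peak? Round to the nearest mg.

5000 mg

f = (1/2)^(80/40) ≈ 0.250000; accumulation ratio R = 1/(1−f) ≈ 1.33333.
Loading dose to hit Cmax,ss on first dose: D_load = D_maint·R ≈ 3750 × 1.33333 ≈ 4999.99 mg.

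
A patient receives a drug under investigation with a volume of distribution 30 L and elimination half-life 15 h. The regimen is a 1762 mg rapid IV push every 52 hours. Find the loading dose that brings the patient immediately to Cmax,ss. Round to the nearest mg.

f = (1/2)^(52/15) ≈ 0.090454; accumulation ratio R = 1/(1−f) ≈ 1.09945.
Loading dose to hit Cmax,ss on first dose: D_load = D_maint·R ≈ 1762 × 1.09945 ≈ 1937.23 mg.

1937 mg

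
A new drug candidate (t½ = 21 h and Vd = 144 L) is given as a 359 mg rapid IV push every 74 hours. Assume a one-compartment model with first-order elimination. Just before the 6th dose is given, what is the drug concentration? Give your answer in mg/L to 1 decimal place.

0.2 mg/L

f = (1/2)^(τ/t½) = (1/2)^(74/21) ≈ 0.0869.
C₀ = D/Vd = 359/144 ≈ 2.493 mg/L.
Before the 6th dose, 5 doses have been given. Superposition: Cmin = C₀·(f + f² + … + f^5).
≈ 2.493 × (0.0869 + 0.0076 + 0.0007 + 0.0001 + 0.0000) ≈ 2.493 × 0.0953 ≈ 0.238 mg/L.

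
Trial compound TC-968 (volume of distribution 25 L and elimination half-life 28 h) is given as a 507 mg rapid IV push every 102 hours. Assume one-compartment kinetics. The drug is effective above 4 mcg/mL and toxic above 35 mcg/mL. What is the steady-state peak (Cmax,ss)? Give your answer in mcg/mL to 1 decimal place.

Over one 102-h interval, 102/28 ≈ 3.6429 half-lives elapse, leaving f ≈ 0.0801 of each dose.
Accumulation ratio R = 1/(1 − f) ≈ 1/0.9199 ≈ 1.0871.
Single-dose peak C₀ = D/Vd = 507/25 ≈ 20.280 mcg/mL.
Cmax,ss = C₀/(1 − f) ≈ 20.280/0.9199 ≈ 22.046 mcg/mL.
Peak 22.0 mcg/mL vs MTC 35 mcg/mL: below toxic threshold.

22.0 mcg/mL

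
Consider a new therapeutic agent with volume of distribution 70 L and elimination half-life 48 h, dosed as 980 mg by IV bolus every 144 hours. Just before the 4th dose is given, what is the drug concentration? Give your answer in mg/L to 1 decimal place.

2.0 mg/L

f = (1/2)^(τ/t½) = (1/2)^(144/48) ≈ 0.1250.
C₀ = D/Vd = 980/70 ≈ 14.000 mg/L.
Before the 4th dose, 3 doses have been given. Superposition: Cmin = C₀·(f + f² + … + f^3).
≈ 14.000 × (0.1250 + 0.0156 + 0.0020) ≈ 14.000 × 0.1426 ≈ 1.996 mg/L.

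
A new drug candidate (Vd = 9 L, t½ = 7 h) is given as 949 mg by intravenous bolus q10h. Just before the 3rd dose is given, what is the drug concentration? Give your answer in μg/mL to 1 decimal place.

f = (1/2)^(τ/t½) = (1/2)^(10/7) ≈ 0.3715.
C₀ = D/Vd = 949/9 ≈ 105.444 μg/mL.
Before the 3rd dose, 2 doses have been given. Superposition: Cmin = C₀·(f + f²).
≈ 105.444 × (0.3715 + 0.1380) ≈ 105.444 × 0.5095 ≈ 53.724 μg/mL.

53.7 μg/mL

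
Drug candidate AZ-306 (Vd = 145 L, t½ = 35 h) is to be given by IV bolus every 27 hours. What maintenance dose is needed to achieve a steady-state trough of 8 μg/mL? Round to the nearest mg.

820 mg

τ/t½ = 27/35 ≈ 0.77143, so f = (1/2)^(27/35) ≈ 0.585837.
Cmin,ss = (D/Vd)·f/(1−f), so D = Cmin,ss·Vd·(1−f)/f.
D = 8 × 145 × (1−f)/f ≈ 8 × 145 × 0.70696 ≈ 820.07 mg.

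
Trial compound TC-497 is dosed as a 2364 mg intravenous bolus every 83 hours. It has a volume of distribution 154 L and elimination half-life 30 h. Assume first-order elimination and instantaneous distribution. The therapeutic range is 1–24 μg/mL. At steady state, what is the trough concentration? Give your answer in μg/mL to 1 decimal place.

2.6 μg/mL

τ/t½ = 83/30 ≈ 2.7667, so fraction remaining f = (1/2)^(83/30) ≈ 0.1469.
Single-dose peak C₀ = D/Vd = 2364/154 ≈ 15.351 μg/mL.
Steady-state trough Cmin,ss = C₀·f/(1−f) ≈ 15.351 × 0.1469/0.8531 ≈ 2.643 μg/mL.
Trough 2.6 μg/mL vs MEC 1 μg/mL: adequate.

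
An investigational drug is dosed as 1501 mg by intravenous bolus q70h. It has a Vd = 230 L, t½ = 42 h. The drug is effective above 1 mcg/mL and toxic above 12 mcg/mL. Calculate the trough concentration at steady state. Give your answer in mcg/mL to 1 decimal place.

3.0 mcg/mL

τ/t½ = 70/42 ≈ 1.6667, so fraction remaining f = (1/2)^(70/42) ≈ 0.3150.
At steady state, accumulation factor R = 1/(1 − e^(−kτ)) ≈ 1.4599.
Single-dose peak C₀ = D/Vd = 1501/230 ≈ 6.526 mcg/mL.
Cmax,ss = C₀/(1 − f) ≈ 6.526/0.6850 ≈ 9.527 mcg/mL.
One interval later, Cmin,ss = Cmax,ss·e^(−kτ) ≈ 9.527 × 0.3150 ≈ 3.001 mcg/mL.
Trough 3.0 mcg/mL vs MEC 1 mcg/mL: adequate.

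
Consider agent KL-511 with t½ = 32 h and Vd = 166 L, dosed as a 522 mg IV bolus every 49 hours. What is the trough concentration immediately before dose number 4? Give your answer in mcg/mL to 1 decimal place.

1.6 mcg/mL

f = (1/2)^(τ/t½) = (1/2)^(49/32) ≈ 0.3460.
C₀ = D/Vd = 522/166 ≈ 3.145 mcg/mL.
Before the 4th dose, 3 doses have been given. Superposition: Cmin = C₀·(f + f² + … + f^3).
≈ 3.145 × (0.3460 + 0.1197 + 0.0414) ≈ 3.145 × 0.5071 ≈ 1.595 mcg/mL.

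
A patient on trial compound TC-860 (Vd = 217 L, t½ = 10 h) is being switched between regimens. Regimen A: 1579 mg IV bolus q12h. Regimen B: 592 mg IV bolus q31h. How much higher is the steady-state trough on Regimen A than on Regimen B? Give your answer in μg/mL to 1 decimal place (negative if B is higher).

5.2 μg/mL

Regimen A: f = (1/2)^(12/10) ≈ 0.4353; Cmin,ss = (1579/217)·f/(1−f) ≈ 5.609 μg/mL.
Regimen B: f = (1/2)^(31/10) ≈ 0.1166; Cmin,ss = (592/217)·f/(1−f) ≈ 0.360 μg/mL.
Difference ≈ 5.609 − 0.360 ≈ 5.249 μg/mL.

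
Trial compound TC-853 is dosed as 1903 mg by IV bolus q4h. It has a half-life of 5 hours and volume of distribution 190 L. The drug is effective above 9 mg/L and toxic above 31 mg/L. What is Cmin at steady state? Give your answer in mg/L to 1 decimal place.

τ/t½ = 4/5 ≈ 0.8, so fraction remaining f = (1/2)^(4/5) ≈ 0.5743.
At steady state, accumulation factor R = 1/(1 − e^(−kτ)) ≈ 2.3491.
Each bolus raises the concentration by D/Vd = 1903/190 ≈ 10.016 mg/L.
Steady-state peak Cmax,ss = C₀·R ≈ 10.016 × 2.3491 ≈ 23.529 mg/L.
One interval later, Cmin,ss = Cmax,ss·e^(−kτ) ≈ 23.529 × 0.5743 ≈ 13.513 mg/L.
Trough 13.5 mg/L vs MEC 9 mg/L: adequate.

13.5 mg/L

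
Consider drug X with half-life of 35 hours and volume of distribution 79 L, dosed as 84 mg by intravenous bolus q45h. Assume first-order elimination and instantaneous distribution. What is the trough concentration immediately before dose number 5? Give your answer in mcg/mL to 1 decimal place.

f = (1/2)^(τ/t½) = (1/2)^(45/35) ≈ 0.4102.
C₀ = D/Vd = 84/79 ≈ 1.063 mcg/mL.
Before the 5th dose, 4 doses have been given. Superposition: Cmin = C₀·(f + f² + … + f^4).
≈ 1.063 × (0.4102 + 0.1683 + 0.0690 + 0.0283) ≈ 1.063 × 0.6758 ≈ 0.718 mcg/mL.

0.7 mcg/mL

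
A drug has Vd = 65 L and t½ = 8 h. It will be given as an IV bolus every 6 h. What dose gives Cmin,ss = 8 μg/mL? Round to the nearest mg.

τ/t½ = 6/8 ≈ 0.75, so f = (1/2)^(6/8) ≈ 0.594604.
Cmin,ss = (D/Vd)·f/(1−f), so D = Cmin,ss·Vd·(1−f)/f.
D = 8 × 65 × (1−f)/f ≈ 8 × 65 × 0.68179 ≈ 354.53 mg.

355 mg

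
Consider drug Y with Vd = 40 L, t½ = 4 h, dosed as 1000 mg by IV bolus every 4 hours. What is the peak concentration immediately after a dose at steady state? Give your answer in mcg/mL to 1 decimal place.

50.0 mcg/mL

The dosing interval is 1 half-life, so f = 2^(−1) = 0.5.
At steady state, R = 1/(1 − 0.5) = 2/1.
Single-dose peak C₀ = D/Vd = 1000/40 = 25 mcg/mL.
Steady-state peak Cmax,ss = C₀·R = 25 × 2/1 ≈ 50.000 mcg/mL.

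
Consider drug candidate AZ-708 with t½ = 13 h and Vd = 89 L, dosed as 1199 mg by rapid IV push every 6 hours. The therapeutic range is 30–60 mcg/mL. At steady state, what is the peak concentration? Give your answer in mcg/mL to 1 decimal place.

τ/t½ = 6/13 ≈ 0.46154, so fraction remaining f = (1/2)^(6/13) ≈ 0.7262.
Accumulation ratio R = 1/(1 − f) ≈ 1/0.2738 ≈ 3.6523.
Each bolus raises the concentration by D/Vd = 1199/89 ≈ 13.472 mcg/mL.
Steady-state peak Cmax,ss = C₀·R ≈ 13.472 × 3.6523 ≈ 49.204 mcg/mL.
Peak 49.2 mcg/mL vs MTC 60 mcg/mL: below toxic threshold.

49.2 mcg/mL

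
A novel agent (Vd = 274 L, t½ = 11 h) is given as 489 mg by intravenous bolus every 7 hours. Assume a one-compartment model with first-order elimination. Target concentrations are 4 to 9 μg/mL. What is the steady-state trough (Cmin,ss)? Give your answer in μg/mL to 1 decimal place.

3.2 μg/mL

Over one 7-h interval, 7/11 ≈ 0.63636 half-lives elapse, leaving f ≈ 0.6433 of each dose.
Accumulation ratio R = 1/(1 − f) ≈ 1/0.3567 ≈ 2.8035.
Each bolus raises the concentration by D/Vd = 489/274 ≈ 1.785 μg/mL.
Steady-state peak Cmax,ss = C₀·R ≈ 1.785 × 2.8035 ≈ 5.004 μg/mL.
One interval later, Cmin,ss = Cmax,ss·e^(−kτ) ≈ 5.004 × 0.6433 ≈ 3.219 μg/mL.
Trough 3.2 μg/mL vs MEC 4 μg/mL: subtherapeutic.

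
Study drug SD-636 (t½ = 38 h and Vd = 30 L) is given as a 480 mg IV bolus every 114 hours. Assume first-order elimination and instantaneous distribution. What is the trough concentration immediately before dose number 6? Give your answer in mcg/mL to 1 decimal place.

f = (1/2)^(τ/t½) = (1/2)^(114/38) ≈ 0.1250.
C₀ = D/Vd = 480/30 ≈ 16.000 mcg/mL.
Before the 6th dose, 5 doses have been given. Superposition: Cmin = C₀·(f + f² + … + f^5).
≈ 16.000 × (0.1250 + 0.0156 + 0.0020 + 0.0002 + 0.0000) ≈ 16.000 × 0.1428 ≈ 2.285 mcg/mL.

2.3 mcg/mL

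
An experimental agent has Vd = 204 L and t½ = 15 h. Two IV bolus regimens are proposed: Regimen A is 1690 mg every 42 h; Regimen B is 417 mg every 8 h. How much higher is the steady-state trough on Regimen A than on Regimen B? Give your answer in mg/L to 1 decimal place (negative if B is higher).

Regimen A: f = (1/2)^(42/15) ≈ 0.1436; Cmin,ss = (1690/204)·f/(1−f) ≈ 1.389 mg/L.
Regimen B: f = (1/2)^(8/15) ≈ 0.6910; Cmin,ss = (417/204)·f/(1−f) ≈ 4.571 mg/L.
Difference ≈ 1.389 − 4.571 ≈ -3.182 mg/L.

-3.2 mg/L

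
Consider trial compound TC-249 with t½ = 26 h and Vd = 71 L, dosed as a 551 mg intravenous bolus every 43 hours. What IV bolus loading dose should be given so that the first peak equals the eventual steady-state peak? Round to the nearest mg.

808 mg

f = (1/2)^(43/26) ≈ 0.317792; accumulation ratio R = 1/(1−f) ≈ 1.46583.
Loading dose to hit Cmax,ss on first dose: D_load = D_maint·R ≈ 551 × 1.46583 ≈ 807.67 mg.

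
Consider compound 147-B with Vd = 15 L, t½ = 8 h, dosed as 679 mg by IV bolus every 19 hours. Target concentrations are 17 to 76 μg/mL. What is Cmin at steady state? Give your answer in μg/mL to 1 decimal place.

10.8 μg/mL

Over one 19-h interval, 19/8 ≈ 2.375 half-lives elapse, leaving f ≈ 0.1928 of each dose.
At steady state, accumulation factor R = 1/(1 − e^(−kτ)) ≈ 1.2389.
Single-dose peak C₀ = D/Vd = 679/15 ≈ 45.267 μg/mL.
Cmax,ss = C₀/(1 − f) ≈ 45.267/0.8072 ≈ 56.079 μg/mL.
One interval later, Cmin,ss = Cmax,ss·e^(−kτ) ≈ 56.079 × 0.1928 ≈ 10.812 μg/mL.
Trough 10.8 μg/mL vs MEC 17 μg/mL: subtherapeutic.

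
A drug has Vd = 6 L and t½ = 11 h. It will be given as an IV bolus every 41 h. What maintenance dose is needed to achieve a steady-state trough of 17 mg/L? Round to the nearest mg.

1249 mg

τ/t½ = 41/11 ≈ 3.7273, so f = (1/2)^(41/11) ≈ 0.075506.
Cmin,ss = (D/Vd)·f/(1−f), so D = Cmin,ss·Vd·(1−f)/f.
D = 17 × 6 × (1−f)/f ≈ 17 × 6 × 12.24398 ≈ 1248.89 mg.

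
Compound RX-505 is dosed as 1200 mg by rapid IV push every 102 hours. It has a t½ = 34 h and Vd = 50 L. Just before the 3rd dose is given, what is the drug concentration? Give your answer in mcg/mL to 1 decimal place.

f = (1/2)^(τ/t½) = (1/2)^(102/34) ≈ 0.1250.
C₀ = D/Vd = 1200/50 ≈ 24.000 mcg/mL.
Before the 3rd dose, 2 doses have been given. Superposition: Cmin = C₀·(f + f²).
≈ 24.000 × (0.1250 + 0.0156) ≈ 24.000 × 0.1406 ≈ 3.374 mcg/mL.

3.4 mcg/mL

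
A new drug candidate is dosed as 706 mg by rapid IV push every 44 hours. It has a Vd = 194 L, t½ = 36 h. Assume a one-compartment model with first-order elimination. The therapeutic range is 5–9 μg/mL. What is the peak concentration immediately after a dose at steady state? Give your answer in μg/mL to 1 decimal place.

6.4 μg/mL

Over one 44-h interval, 44/36 ≈ 1.2222 half-lives elapse, leaving f ≈ 0.4286 of each dose.
At steady state, accumulation factor R = 1/(1 − e^(−kτ)) ≈ 1.7501.
Single-dose peak C₀ = D/Vd = 706/194 ≈ 3.639 μg/mL.
Steady-state peak Cmax,ss = C₀·R ≈ 3.639 × 1.7501 ≈ 6.369 μg/mL.
Peak 6.4 μg/mL vs MTC 9 μg/mL: below toxic threshold.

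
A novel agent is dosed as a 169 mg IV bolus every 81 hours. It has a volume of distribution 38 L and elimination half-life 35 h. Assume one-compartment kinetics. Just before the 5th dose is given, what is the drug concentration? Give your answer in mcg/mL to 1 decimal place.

1.1 mcg/mL

f = (1/2)^(τ/t½) = (1/2)^(81/35) ≈ 0.2011.
C₀ = D/Vd = 169/38 ≈ 4.447 mcg/mL.
Before the 5th dose, 4 doses have been given. Superposition: Cmin = C₀·(f + f² + … + f^4).
≈ 4.447 × (0.2011 + 0.0404 + 0.0081 + 0.0016) ≈ 4.447 × 0.2512 ≈ 1.117 mcg/mL.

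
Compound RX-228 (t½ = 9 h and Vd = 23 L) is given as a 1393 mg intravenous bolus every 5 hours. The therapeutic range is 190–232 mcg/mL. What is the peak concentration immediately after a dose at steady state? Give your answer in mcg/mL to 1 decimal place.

k = ln2/t½ = ln2/9 ≈ 0.077016 h⁻¹; fraction remaining f = e^(−kτ) = e^(−0.077016×5) ≈ 0.6804.
Accumulation ratio R = 1/(1 − f) ≈ 1/0.3196 ≈ 3.1289.
Each bolus raises the concentration by D/Vd = 1393/23 ≈ 60.565 mcg/mL.
Steady-state peak Cmax,ss = C₀·R ≈ 60.565 × 3.1289 ≈ 189.502 mcg/mL.
Peak 189.5 mcg/mL vs MTC 232 mcg/mL: below toxic threshold.

189.5 mcg/mL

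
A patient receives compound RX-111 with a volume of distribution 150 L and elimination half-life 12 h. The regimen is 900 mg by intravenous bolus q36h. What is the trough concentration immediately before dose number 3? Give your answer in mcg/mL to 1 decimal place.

f = (1/2)^(τ/t½) = (1/2)^(36/12) ≈ 0.1250.
C₀ = D/Vd = 900/150 ≈ 6.000 mcg/mL.
Before the 3rd dose, 2 doses have been given. Superposition: Cmin = C₀·(f + f²).
≈ 6.000 × (0.1250 + 0.0156) ≈ 6.000 × 0.1406 ≈ 0.844 mcg/mL.

0.8 mcg/mL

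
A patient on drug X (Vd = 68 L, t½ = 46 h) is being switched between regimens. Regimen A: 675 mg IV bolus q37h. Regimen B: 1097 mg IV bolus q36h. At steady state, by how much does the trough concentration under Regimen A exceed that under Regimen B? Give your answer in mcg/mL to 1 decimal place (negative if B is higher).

Regimen A: f = (1/2)^(37/46) ≈ 0.5726; Cmin,ss = (675/68)·f/(1−f) ≈ 13.299 mcg/mL.
Regimen B: f = (1/2)^(36/46) ≈ 0.5813; Cmin,ss = (1097/68)·f/(1−f) ≈ 22.397 mcg/mL.
Difference ≈ 13.299 − 22.397 ≈ -9.098 mcg/mL.

-9.1 mcg/mL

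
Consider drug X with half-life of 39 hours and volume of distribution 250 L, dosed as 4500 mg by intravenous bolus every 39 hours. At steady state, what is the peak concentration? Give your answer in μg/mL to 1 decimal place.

τ = 39 h = 1 half-life, so f = (1/2)^1 = 0.5.
Accumulation ratio R = 1/(1 − f) = 1/0.5 = 2/1.
Single-dose peak C₀ = D/Vd = 4500/250 = 18 μg/mL.
Steady-state peak Cmax,ss = C₀·R = 18 × 2/1 ≈ 36.000 μg/mL.

36.0 μg/mL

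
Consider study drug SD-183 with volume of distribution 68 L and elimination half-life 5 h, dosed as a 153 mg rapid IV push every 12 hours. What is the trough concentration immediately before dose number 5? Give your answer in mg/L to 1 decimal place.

0.5 mg/L

f = (1/2)^(τ/t½) = (1/2)^(12/5) ≈ 0.1895.
C₀ = D/Vd = 153/68 ≈ 2.250 mg/L.
Before the 5th dose, 4 doses have been given. Superposition: Cmin = C₀·(f + f² + … + f^4).
≈ 2.250 × (0.1895 + 0.0359 + 0.0068 + 0.0013) ≈ 2.250 × 0.2335 ≈ 0.525 mg/L.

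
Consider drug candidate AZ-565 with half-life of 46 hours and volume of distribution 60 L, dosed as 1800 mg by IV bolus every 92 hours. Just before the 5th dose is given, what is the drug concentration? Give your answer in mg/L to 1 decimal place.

f = (1/2)^(τ/t½) = (1/2)^(92/46) ≈ 0.2500.
C₀ = D/Vd = 1800/60 ≈ 30.000 mg/L.
Before the 5th dose, 4 doses have been given. Superposition: Cmin = C₀·(f + f² + … + f^4).
≈ 30.000 × (0.2500 + 0.0625 + 0.0156 + 0.0039) ≈ 30.000 × 0.3320 ≈ 9.960 mg/L.

10.0 mg/L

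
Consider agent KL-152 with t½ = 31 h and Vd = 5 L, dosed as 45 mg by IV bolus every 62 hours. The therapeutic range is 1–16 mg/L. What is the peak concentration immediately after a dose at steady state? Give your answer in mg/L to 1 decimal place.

The dosing interval is 2 half-lives, so f = 2^(−2) = 0.25.
At steady state, R = 1/(1 − 0.25) = 4/3.
Single-dose peak C₀ = D/Vd = 45/5 = 9 mg/L.
Steady-state peak Cmax,ss = C₀·R = 9 × 4/3 ≈ 12.000 mg/L.
Peak 12.0 mg/L vs MTC 16 mg/L: below toxic threshold.

12.0 mg/L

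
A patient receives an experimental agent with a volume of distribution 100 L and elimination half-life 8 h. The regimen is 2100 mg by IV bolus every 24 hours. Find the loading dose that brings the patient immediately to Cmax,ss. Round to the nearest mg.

f = (1/2)^(24/8) ≈ 0.125000; accumulation ratio R = 1/(1−f) ≈ 1.14286.
Loading dose to hit Cmax,ss on first dose: D_load = D_maint·R ≈ 2100 × 1.14286 ≈ 2400.01 mg.

2400 mg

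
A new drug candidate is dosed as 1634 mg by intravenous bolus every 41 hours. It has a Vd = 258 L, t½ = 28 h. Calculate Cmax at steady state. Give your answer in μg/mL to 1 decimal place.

9.9 μg/mL

Over one 41-h interval, 41/28 ≈ 1.4643 half-lives elapse, leaving f ≈ 0.3624 of each dose.
Accumulation ratio R = 1/(1 − f) ≈ 1/0.6376 ≈ 1.5684.
Each bolus raises the concentration by D/Vd = 1634/258 ≈ 6.333 μg/mL.
Steady-state peak Cmax,ss = C₀·R ≈ 6.333 × 1.5684 ≈ 9.933 μg/mL.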